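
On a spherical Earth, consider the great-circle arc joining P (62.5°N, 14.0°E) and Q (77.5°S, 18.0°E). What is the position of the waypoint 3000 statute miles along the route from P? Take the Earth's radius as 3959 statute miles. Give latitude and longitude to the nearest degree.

Convert each endpoint to a unit vector on the sphere (x = cos φ cos λ, y = cos φ sin λ, z = sin φ).
The central angle between the endpoints is δ = arccos(p₁·p₂) ≈ 2.444 rad (140.0°). The total great-circle distance is δ·R ≈ 2.444 × 3959 ≈ 9675 mi, so the target fraction is f = 3000/9675 ≈ 0.310.
Interpolate at f ≈ 0.310 with slerp weights a = sin((1−f)δ)/sin δ ≈ 1.546, b = sin(fδ)/sin δ ≈ 1.070.
p = a·p₁ + b·p₂ ≈ (0.913, 0.244, 0.327); φ = arcsin(p_z) ≈ 19.09°, λ = atan2(p_y, p_x) ≈ 14.98°.

≈ (19°N, 15°E)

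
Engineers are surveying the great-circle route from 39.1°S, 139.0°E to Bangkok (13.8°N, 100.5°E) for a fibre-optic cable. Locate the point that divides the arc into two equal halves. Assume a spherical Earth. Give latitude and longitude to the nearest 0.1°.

Convert each endpoint to a unit vector on the sphere (x = cos φ cos λ, y = cos φ sin λ, z = sin φ).
The central angle between the endpoints is δ = arccos(p₁·p₂) ≈ 1.116 rad (63.9°).
Interpolate at f = 1/2 with slerp weights a = sin((1−f)δ)/sin δ ≈ 0.589, b = sin(fδ)/sin δ ≈ 0.589.
p = a·p₁ + b·p₂ ≈ (-0.450, 0.863, -0.231); φ = arcsin(p_z) ≈ -13.36°, λ = atan2(p_y, p_x) ≈ 117.52°.

≈ 13.4°S, 117.5°E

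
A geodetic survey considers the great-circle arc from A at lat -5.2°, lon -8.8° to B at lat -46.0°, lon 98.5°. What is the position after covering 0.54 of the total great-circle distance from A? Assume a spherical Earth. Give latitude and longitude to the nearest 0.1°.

≈ lat -40.2°, lon 35.6°

Convert each endpoint to a unit vector on the sphere (x = cos φ cos λ, y = cos φ sin λ, z = sin φ).
The central angle between the endpoints is δ = arccos(p₁·p₂) ≈ 1.712 rad (98.1°).
Interpolate at f = 0.54 with slerp weights a = sin((1−f)δ)/sin δ ≈ 0.716, b = sin(fδ)/sin δ ≈ 0.806.
p = a·p₁ + b·p₂ ≈ (0.622, 0.445, -0.645); φ = arcsin(p_z) ≈ -40.15°, λ = atan2(p_y, p_x) ≈ 35.59°.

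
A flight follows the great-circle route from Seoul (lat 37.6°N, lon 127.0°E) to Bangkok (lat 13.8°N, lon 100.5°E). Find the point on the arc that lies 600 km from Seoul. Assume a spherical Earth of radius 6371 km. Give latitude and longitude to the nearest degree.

From cos δ = sin φ₁ sin φ₂ + cos φ₁ cos φ₂ cos Δλ, the central angle is δ ≈ 0.584 rad (33.5°). The total great-circle distance is δ·R ≈ 0.584 × 6371 ≈ 3722 km, so the target fraction is f = 600/3722 ≈ 0.161.
Interpolate at f ≈ 0.161 with slerp weights a = sin((1−f)δ)/sin δ ≈ 0.853, b = sin(fδ)/sin δ ≈ 0.170.
p = a·p₁ + b·p₂ ≈ (-0.437, 0.703, 0.561); φ = arcsin(p_z) ≈ 34.15°, λ = atan2(p_y, p_x) ≈ 121.88°.

≈ lat 34°N, lon 122°E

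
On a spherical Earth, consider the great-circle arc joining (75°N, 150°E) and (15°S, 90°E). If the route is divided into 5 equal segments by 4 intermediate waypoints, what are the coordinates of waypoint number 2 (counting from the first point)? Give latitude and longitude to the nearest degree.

Write both endpoints as unit vectors p₁, p₂ with components (cos φ cos λ, cos φ sin λ, sin φ).
The central angle between the endpoints is δ = arccos(p₁·p₂) ≈ 1.696 rad (97.2°).
Interpolate at f = 2/5 with slerp weights a = sin((1−f)δ)/sin δ ≈ 0.858, b = sin(fδ)/sin δ ≈ 0.633.
p = a·p₁ + b·p₂ ≈ (-0.192, 0.722, 0.665); φ = arcsin(p_z) ≈ 41.66°, λ = atan2(p_y, p_x) ≈ 104.91°.

≈ (42°N, 105°E)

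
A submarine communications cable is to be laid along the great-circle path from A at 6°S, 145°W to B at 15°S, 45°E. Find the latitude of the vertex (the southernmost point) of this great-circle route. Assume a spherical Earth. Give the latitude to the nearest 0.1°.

The great circle lies in the plane with unit normal n̂ = (p₁ × p₂)/|p₁ × p₂|.
Here n̂_z ≈ -0.423; the vertex latitude is φ_max = arccos|n̂_z| ≈ 65.0°.
Check via Clairaut: cos φ_max = |cos φ₁| · sin C = cos(6.0°)·sin(154.8°) ≈ 0.423, again giving ≈ 65.0°.

≈ 65.0°S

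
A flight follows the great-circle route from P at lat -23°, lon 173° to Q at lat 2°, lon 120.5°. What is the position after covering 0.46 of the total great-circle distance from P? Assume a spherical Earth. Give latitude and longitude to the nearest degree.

The haversine formula gives a central angle δ ≈ 0.993 rad (56.9°) between the endpoints.
Interpolate at f = 0.46 with slerp weights a = sin((1−f)δ)/sin δ ≈ 0.610, b = sin(fδ)/sin δ ≈ 0.526.
p = a·p₁ + b·p₂ ≈ (-0.824, 0.522, -0.220); φ = arcsin(p_z) ≈ -12.70°, λ = atan2(p_y, p_x) ≈ 147.66°.

≈ lat -13°, lon 148°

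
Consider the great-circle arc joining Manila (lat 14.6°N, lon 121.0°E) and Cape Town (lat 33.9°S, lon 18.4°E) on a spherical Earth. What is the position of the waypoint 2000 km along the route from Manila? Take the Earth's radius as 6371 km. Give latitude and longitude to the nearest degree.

≈ lat 5°N, lon 106°E

Convert each endpoint to a unit vector on the sphere (x = cos φ cos λ, y = cos φ sin λ, z = sin φ).
The central angle between the endpoints is δ = arccos(p₁·p₂) ≈ 1.892 rad (108.4°). The total great-circle distance is δ·R ≈ 1.892 × 6371 ≈ 12055 km, so the target fraction is f = 2000/12055 ≈ 0.166.
Interpolate at f ≈ 0.166 with slerp weights a = sin((1−f)δ)/sin δ ≈ 1.054, b = sin(fδ)/sin δ ≈ 0.325.
p = a·p₁ + b·p₂ ≈ (-0.269, 0.959, 0.084); φ = arcsin(p_z) ≈ 4.83°, λ = atan2(p_y, p_x) ≈ 105.66°.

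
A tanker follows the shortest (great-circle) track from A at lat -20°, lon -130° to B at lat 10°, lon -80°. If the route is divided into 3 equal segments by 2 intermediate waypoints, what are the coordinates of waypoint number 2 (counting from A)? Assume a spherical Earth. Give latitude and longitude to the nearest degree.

Convert each endpoint to a unit vector on the sphere (x = cos φ cos λ, y = cos φ sin λ, z = sin φ).
The central angle between the endpoints is δ = arccos(p₁·p₂) ≈ 1.006 rad (57.6°).
Interpolate at f = 2/3 with slerp weights a = sin((1−f)δ)/sin δ ≈ 0.390, b = sin(fδ)/sin δ ≈ 0.736.
p = a·p₁ + b·p₂ ≈ (-0.109, -0.994, -0.005); φ = arcsin(p_z) ≈ -0.31°, λ = atan2(p_y, p_x) ≈ -96.29°.

≈ lat 0°, lon -96°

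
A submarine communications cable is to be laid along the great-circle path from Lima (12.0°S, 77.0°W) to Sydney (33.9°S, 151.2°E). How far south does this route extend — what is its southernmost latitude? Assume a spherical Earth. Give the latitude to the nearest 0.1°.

The great circle lies in the plane with unit normal n̂ = (p₁ × p₂)/|p₁ × p₂|.
Here n̂_z ≈ -0.669; the vertex latitude is φ_max = arccos|n̂_z| ≈ 48.0°.

≈ 48.0°S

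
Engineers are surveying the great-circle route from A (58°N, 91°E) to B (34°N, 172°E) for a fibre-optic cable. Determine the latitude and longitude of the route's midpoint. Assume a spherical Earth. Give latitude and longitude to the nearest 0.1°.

The haversine formula gives a central angle δ ≈ 0.997 rad (57.1°) between the endpoints.
Interpolate at f = 1/2 with slerp weights a = sin((1−f)δ)/sin δ ≈ 0.569, b = sin(fδ)/sin δ ≈ 0.569.
p = a·p₁ + b·p₂ ≈ (-0.473, 0.367, 0.801); φ = arcsin(p_z) ≈ 53.23°, λ = atan2(p_y, p_x) ≈ 142.15°.

≈ (53.2°N, 142.1°E)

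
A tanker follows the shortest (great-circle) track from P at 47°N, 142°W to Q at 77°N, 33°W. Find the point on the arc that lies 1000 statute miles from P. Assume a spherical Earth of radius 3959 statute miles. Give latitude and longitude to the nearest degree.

Convert each endpoint to a unit vector on the sphere (x = cos φ cos λ, y = cos φ sin λ, z = sin φ).
The central angle between the endpoints is δ = arccos(p₁·p₂) ≈ 0.846 rad (48.5°). The total great-circle distance is δ·R ≈ 0.846 × 3959 ≈ 3351 mi, so the target fraction is f = 1000/3351 ≈ 0.298.
Interpolate at f ≈ 0.298 with slerp weights a = sin((1−f)δ)/sin δ ≈ 0.747, b = sin(fδ)/sin δ ≈ 0.334.
p = a·p₁ + b·p₂ ≈ (-0.339, -0.355, 0.872); φ = arcsin(p_z) ≈ 60.64°, λ = atan2(p_y, p_x) ≈ -133.68°.

≈ 61°N, 134°W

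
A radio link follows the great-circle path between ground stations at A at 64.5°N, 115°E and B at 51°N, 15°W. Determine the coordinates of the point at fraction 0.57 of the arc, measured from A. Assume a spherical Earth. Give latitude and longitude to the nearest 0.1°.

Convert each endpoint to a unit vector on the sphere (x = cos φ cos λ, y = cos φ sin λ, z = sin φ).
The central angle between the endpoints is δ = arccos(p₁·p₂) ≈ 1.015 rad (58.2°).
Interpolate at f = 0.57 with slerp weights a = sin((1−f)δ)/sin δ ≈ 0.498, b = sin(fδ)/sin δ ≈ 0.644.
p = a·p₁ + b·p₂ ≈ (0.301, 0.089, 0.950); φ = arcsin(p_z) ≈ 71.71°, λ = atan2(p_y, p_x) ≈ 16.54°.

≈ 71.7°N, 16.5°E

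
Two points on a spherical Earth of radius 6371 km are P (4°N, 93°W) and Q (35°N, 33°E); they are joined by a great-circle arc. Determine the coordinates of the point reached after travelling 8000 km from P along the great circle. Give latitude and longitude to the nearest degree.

≈ (41°N, 24°W)

Write both endpoints as unit vectors p₁, p₂ with components (cos φ cos λ, cos φ sin λ, sin φ).
The central angle between the endpoints is δ = arccos(p₁·p₂) ≈ 2.027 rad (116.1°). The total great-circle distance is δ·R ≈ 2.027 × 6371 ≈ 12912 km, so the target fraction is f = 8000/12912 ≈ 0.620.
Interpolate at f ≈ 0.620 with slerp weights a = sin((1−f)δ)/sin δ ≈ 0.776, b = sin(fδ)/sin δ ≈ 1.059.
p = a·p₁ + b·p₂ ≈ (0.687, -0.301, 0.662); φ = arcsin(p_z) ≈ 41.42°, λ = atan2(p_y, p_x) ≈ -23.65°.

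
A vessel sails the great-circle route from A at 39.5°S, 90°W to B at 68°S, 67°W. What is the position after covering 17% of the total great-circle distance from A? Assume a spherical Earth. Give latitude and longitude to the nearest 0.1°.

≈ 44.6°S, 87.9°W

Write both endpoints as unit vectors p₁, p₂ with components (cos φ cos λ, cos φ sin λ, sin φ).
The central angle between the endpoints is δ = arccos(p₁·p₂) ≈ 0.544 rad (31.1°).
Interpolate at f = 0.17 with slerp weights a = sin((1−f)δ)/sin δ ≈ 0.843, b = sin(fδ)/sin δ ≈ 0.178.
p = a·p₁ + b·p₂ ≈ (0.026, -0.712, -0.702); φ = arcsin(p_z) ≈ -44.56°, λ = atan2(p_y, p_x) ≈ -87.90°.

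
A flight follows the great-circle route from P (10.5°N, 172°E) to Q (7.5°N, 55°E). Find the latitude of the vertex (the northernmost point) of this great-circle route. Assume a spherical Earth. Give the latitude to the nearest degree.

The great circle lies in the plane with unit normal n̂ = (p₁ × p₂)/|p₁ × p₂|.
Here n̂_z ≈ -0.957; the vertex latitude is φ_max = arccos|n̂_z| ≈ 17.0°.
Check via Clairaut: cos φ_max = |cos φ₁| · sin C = cos(10.5°)·sin(76.6°) ≈ 0.957, again giving ≈ 17.0°.

≈ 17°N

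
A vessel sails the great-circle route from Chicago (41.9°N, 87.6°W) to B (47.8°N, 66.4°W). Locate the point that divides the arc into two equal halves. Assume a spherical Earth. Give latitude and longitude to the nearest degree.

≈ (45°N, 78°W)

Convert each endpoint to a unit vector on the sphere (x = cos φ cos λ, y = cos φ sin λ, z = sin φ).
The central angle between the endpoints is δ = arccos(p₁·p₂) ≈ 0.281 rad (16.1°).
Interpolate at f = 1/2 with slerp weights a = sin((1−f)δ)/sin δ ≈ 0.505, b = sin(fδ)/sin δ ≈ 0.505.
p = a·p₁ + b·p₂ ≈ (0.152, -0.686, 0.711); φ = arcsin(p_z) ≈ 45.34°, λ = atan2(p_y, p_x) ≈ -77.55°.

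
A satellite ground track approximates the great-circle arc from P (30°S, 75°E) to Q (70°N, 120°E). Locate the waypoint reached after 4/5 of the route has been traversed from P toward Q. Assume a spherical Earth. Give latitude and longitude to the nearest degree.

Convert each endpoint to a unit vector on the sphere (x = cos φ cos λ, y = cos φ sin λ, z = sin φ).
The central angle between the endpoints is δ = arccos(p₁·p₂) ≈ 1.834 rad (105.1°).
Interpolate at f = 4/5 with slerp weights a = sin((1−f)δ)/sin δ ≈ 0.371, b = sin(fδ)/sin δ ≈ 1.030.
p = a·p₁ + b·p₂ ≈ (-0.093, 0.616, 0.782); φ = arcsin(p_z) ≈ 51.47°, λ = atan2(p_y, p_x) ≈ 98.58°.

≈ (51°N, 99°E)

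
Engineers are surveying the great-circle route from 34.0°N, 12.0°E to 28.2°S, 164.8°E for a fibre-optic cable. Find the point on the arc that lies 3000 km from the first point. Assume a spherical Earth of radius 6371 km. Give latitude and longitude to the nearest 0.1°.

Write both endpoints as unit vectors p₁, p₂ with components (cos φ cos λ, cos φ sin λ, sin φ).
The central angle between the endpoints is δ = arccos(p₁·p₂) ≈ 2.724 rad (156.1°). The total great-circle distance is δ·R ≈ 2.724 × 6371 ≈ 17355 km, so the target fraction is f = 3000/17355 ≈ 0.173.
Interpolate at f ≈ 0.173 with slerp weights a = sin((1−f)δ)/sin δ ≈ 1.914, b = sin(fδ)/sin δ ≈ 1.119.
p = a·p₁ + b·p₂ ≈ (0.600, 0.588, 0.542); φ = arcsin(p_z) ≈ 32.79°, λ = atan2(p_y, p_x) ≈ 44.42°.

≈ 32.8°N, 44.4°E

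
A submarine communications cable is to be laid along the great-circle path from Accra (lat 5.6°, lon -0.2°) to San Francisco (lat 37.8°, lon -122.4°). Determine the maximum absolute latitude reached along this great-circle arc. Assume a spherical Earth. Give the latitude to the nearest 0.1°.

≈ 44.5°

The great circle lies in the plane with unit normal n̂ = (p₁ × p₂)/|p₁ × p₂|.
Here n̂_z ≈ -0.713; the vertex latitude is φ_max = arccos|n̂_z| ≈ 44.5°.
Check via Clairaut: cos φ_max = |cos φ₁| · sin C = cos(5.6°)·sin(45.8°) ≈ 0.713, again giving ≈ 44.5°.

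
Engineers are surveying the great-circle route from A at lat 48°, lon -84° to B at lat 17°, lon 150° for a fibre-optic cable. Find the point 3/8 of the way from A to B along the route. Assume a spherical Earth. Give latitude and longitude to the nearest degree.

Convert each endpoint to a unit vector on the sphere (x = cos φ cos λ, y = cos φ sin λ, z = sin φ).
The central angle between the endpoints is δ = arccos(p₁·p₂) ≈ 1.730 rad (99.1°).
Interpolate at f = 3/8 with slerp weights a = sin((1−f)δ)/sin δ ≈ 0.894, b = sin(fδ)/sin δ ≈ 0.612.
p = a·p₁ + b·p₂ ≈ (-0.444, -0.302, 0.843); φ = arcsin(p_z) ≈ 57.49°, λ = atan2(p_y, p_x) ≈ -145.78°.

≈ lat 57°, lon -146°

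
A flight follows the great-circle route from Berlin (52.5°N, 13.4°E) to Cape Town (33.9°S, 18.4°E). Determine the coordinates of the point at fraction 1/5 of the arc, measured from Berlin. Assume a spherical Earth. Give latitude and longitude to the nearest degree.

Write both endpoints as unit vectors p₁, p₂ with components (cos φ cos λ, cos φ sin λ, sin φ).
The central angle between the endpoints is δ = arccos(p₁·p₂) ≈ 1.510 rad (86.5°).
Interpolate at f = 1/5 with slerp weights a = sin((1−f)δ)/sin δ ≈ 0.937, b = sin(fδ)/sin δ ≈ 0.298.
p = a·p₁ + b·p₂ ≈ (0.789, 0.210, 0.577); φ = arcsin(p_z) ≈ 35.23°, λ = atan2(p_y, p_x) ≈ 14.91°.

≈ (35°N, 15°E)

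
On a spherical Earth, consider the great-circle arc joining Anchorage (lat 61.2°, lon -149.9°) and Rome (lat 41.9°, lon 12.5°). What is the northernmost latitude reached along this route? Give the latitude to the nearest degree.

≈ 84°

The great circle lies in the plane with unit normal n̂ = (p₁ × p₂)/|p₁ × p₂|.
Here n̂_z ≈ +0.112; the vertex latitude is φ_max = arccos|n̂_z| ≈ 83.6°.
Check via Clairaut: cos φ_max = |cos φ₁| · sin C = cos(61.2°)·sin(13.4°) ≈ 0.112, again giving ≈ 83.6°.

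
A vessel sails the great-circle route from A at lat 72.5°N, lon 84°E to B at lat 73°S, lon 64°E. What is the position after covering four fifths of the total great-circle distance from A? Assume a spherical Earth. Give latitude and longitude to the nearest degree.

≈ lat 44°S, lon 71°E

Convert each endpoint to a unit vector on the sphere (x = cos φ cos λ, y = cos φ sin λ, z = sin φ).
The central angle between the endpoints is δ = arccos(p₁·p₂) ≈ 2.549 rad (146.0°).
Interpolate at f = 4/5 with slerp weights a = sin((1−f)δ)/sin δ ≈ 0.874, b = sin(fδ)/sin δ ≈ 1.597.
p = a·p₁ + b·p₂ ≈ (0.232, 0.681, -0.694); φ = arcsin(p_z) ≈ -43.99°, λ = atan2(p_y, p_x) ≈ 71.17°.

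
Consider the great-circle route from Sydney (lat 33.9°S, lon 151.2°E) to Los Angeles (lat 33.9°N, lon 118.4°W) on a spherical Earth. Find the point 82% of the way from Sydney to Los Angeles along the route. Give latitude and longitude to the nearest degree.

≈ lat 23°N, lon 137°W

Convert each endpoint to a unit vector on the sphere (x = cos φ cos λ, y = cos φ sin λ, z = sin φ).
The central angle between the endpoints is δ = arccos(p₁·p₂) ≈ 1.892 rad (108.4°).
Interpolate at f = 0.82 with slerp weights a = sin((1−f)δ)/sin δ ≈ 0.352, b = sin(fδ)/sin δ ≈ 1.054.
p = a·p₁ + b·p₂ ≈ (-0.672, -0.629, 0.391); φ = arcsin(p_z) ≈ 23.04°, λ = atan2(p_y, p_x) ≈ -136.91°.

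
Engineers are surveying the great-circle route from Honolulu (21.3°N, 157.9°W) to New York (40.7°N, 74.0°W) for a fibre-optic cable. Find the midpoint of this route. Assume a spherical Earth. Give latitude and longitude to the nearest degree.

Write both endpoints as unit vectors p₁, p₂ with components (cos φ cos λ, cos φ sin λ, sin φ).
The central angle between the endpoints is δ = arccos(p₁·p₂) ≈ 1.254 rad (71.8°).
Interpolate at f = 1/2 with slerp weights a = sin((1−f)δ)/sin δ ≈ 0.617, b = sin(fδ)/sin δ ≈ 0.617.
p = a·p₁ + b·p₂ ≈ (-0.404, -0.666, 0.627); φ = arcsin(p_z) ≈ 38.82°, λ = atan2(p_y, p_x) ≈ -121.22°.

≈ 39°N, 121°W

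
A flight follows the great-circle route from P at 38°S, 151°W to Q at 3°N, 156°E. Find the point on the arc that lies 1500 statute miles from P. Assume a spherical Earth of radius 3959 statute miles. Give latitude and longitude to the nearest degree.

Convert each endpoint to a unit vector on the sphere (x = cos φ cos λ, y = cos φ sin λ, z = sin φ).
The central angle between the endpoints is δ = arccos(p₁·p₂) ≈ 1.114 rad (63.8°). The total great-circle distance is δ·R ≈ 1.114 × 3959 ≈ 4409 mi, so the target fraction is f = 1500/4409 ≈ 0.340.
Interpolate at f ≈ 0.340 with slerp weights a = sin((1−f)δ)/sin δ ≈ 0.747, b = sin(fδ)/sin δ ≈ 0.412.
p = a·p₁ + b·p₂ ≈ (-0.891, -0.118, -0.438); φ = arcsin(p_z) ≈ -26.00°, λ = atan2(p_y, p_x) ≈ -172.46°.

≈ 26°S, 172°W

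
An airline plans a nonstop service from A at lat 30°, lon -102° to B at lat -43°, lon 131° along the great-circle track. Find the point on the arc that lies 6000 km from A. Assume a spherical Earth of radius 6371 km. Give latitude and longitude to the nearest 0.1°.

The haversine formula gives a central angle δ ≈ 2.378 rad (136.2°) between the endpoints. The total great-circle distance is δ·R ≈ 2.378 × 6371 ≈ 15149 km, so the target fraction is f = 6000/15149 ≈ 0.396.
Interpolate at f ≈ 0.396 with slerp weights a = sin((1−f)δ)/sin δ ≈ 1.433, b = sin(fδ)/sin δ ≈ 1.169.
p = a·p₁ + b·p₂ ≈ (-0.819, -0.568, -0.081); φ = arcsin(p_z) ≈ -4.64°, λ = atan2(p_y, p_x) ≈ -145.24°.

≈ lat -4.6°, lon -145.2°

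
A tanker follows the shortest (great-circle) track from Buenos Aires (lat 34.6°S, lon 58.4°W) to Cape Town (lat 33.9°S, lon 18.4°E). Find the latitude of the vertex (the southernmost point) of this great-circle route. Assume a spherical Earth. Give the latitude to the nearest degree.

The great circle lies in the plane with unit normal n̂ = (p₁ × p₂)/|p₁ × p₂|.
Here n̂_z ≈ +0.755; the vertex latitude is φ_max = arccos|n̂_z| ≈ 41.0°.

≈ 41°S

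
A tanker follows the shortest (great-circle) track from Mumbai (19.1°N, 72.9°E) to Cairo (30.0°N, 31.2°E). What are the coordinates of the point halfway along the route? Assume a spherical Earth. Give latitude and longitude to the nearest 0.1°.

≈ (26.0°N, 53.0°E)

Convert each endpoint to a unit vector on the sphere (x = cos φ cos λ, y = cos φ sin λ, z = sin φ).
The central angle between the endpoints is δ = arccos(p₁·p₂) ≈ 0.685 rad (39.2°).
Interpolate at f = 1/2 with slerp weights a = sin((1−f)δ)/sin δ ≈ 0.531, b = sin(fδ)/sin δ ≈ 0.531.
p = a·p₁ + b·p₂ ≈ (0.541, 0.718, 0.439); φ = arcsin(p_z) ≈ 26.05°, λ = atan2(p_y, p_x) ≈ 53.00°.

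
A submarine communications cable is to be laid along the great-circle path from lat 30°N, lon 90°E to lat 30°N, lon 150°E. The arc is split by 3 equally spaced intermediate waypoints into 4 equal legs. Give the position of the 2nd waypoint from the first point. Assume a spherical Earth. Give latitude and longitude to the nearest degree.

≈ lat 34°N, lon 120°E

From cos δ = sin φ₁ sin φ₂ + cos φ₁ cos φ₂ cos Δλ, the central angle is δ ≈ 0.896 rad (51.3°).
Interpolate at f = 2/4 with slerp weights a = sin((1−f)δ)/sin δ ≈ 0.555, b = sin(fδ)/sin δ ≈ 0.555.
p = a·p₁ + b·p₂ ≈ (-0.416, 0.721, 0.555); φ = arcsin(p_z) ≈ 33.69°, λ = atan2(p_y, p_x) ≈ 120.00°.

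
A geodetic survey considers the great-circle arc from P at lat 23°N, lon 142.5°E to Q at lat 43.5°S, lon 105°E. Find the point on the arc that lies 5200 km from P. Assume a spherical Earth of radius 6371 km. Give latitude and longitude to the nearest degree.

≈ lat 19°S, lon 122°E

Convert each endpoint to a unit vector on the sphere (x = cos φ cos λ, y = cos φ sin λ, z = sin φ).
The central angle between the endpoints is δ = arccos(p₁·p₂) ≈ 1.307 rad (74.9°). The total great-circle distance is δ·R ≈ 1.307 × 6371 ≈ 8327 km, so the target fraction is f = 5200/8327 ≈ 0.624.
Interpolate at f ≈ 0.624 with slerp weights a = sin((1−f)δ)/sin δ ≈ 0.488, b = sin(fδ)/sin δ ≈ 0.755.
p = a·p₁ + b·p₂ ≈ (-0.498, 0.802, -0.329); φ = arcsin(p_z) ≈ -19.19°, λ = atan2(p_y, p_x) ≈ 121.84°.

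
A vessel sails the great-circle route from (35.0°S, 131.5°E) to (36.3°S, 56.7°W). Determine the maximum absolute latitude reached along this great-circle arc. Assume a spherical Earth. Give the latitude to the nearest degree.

The great circle lies in the plane with unit normal n̂ = (p₁ × p₂)/|p₁ × p₂|.
Here n̂_z ≈ +0.099; the vertex latitude is φ_max = arccos|n̂_z| ≈ 84.3°.
Check via Clairaut: cos φ_max = |cos φ₁| · sin C = cos(35.0°)·sin(173.0°) ≈ 0.099, again giving ≈ 84.3°.

≈ 84°S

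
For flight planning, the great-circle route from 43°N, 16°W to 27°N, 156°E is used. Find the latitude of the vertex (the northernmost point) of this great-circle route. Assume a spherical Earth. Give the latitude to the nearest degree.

The great circle lies in the plane with unit normal n̂ = (p₁ × p₂)/|p₁ × p₂|.
Here n̂_z ≈ +0.096; the vertex latitude is φ_max = arccos|n̂_z| ≈ 84.5°.

≈ 84°N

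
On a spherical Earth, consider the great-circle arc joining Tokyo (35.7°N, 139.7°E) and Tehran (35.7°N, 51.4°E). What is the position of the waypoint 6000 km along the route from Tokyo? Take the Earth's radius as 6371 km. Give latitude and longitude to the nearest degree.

≈ (42°N, 69°E)

From cos δ = sin φ₁ sin φ₂ + cos φ₁ cos φ₂ cos Δλ, the central angle is δ ≈ 1.202 rad (68.9°). The total great-circle distance is δ·R ≈ 1.202 × 6371 ≈ 7661 km, so the target fraction is f = 6000/7661 ≈ 0.783.
Interpolate at f ≈ 0.783 with slerp weights a = sin((1−f)δ)/sin δ ≈ 0.276, b = sin(fδ)/sin δ ≈ 0.867.
p = a·p₁ + b·p₂ ≈ (0.268, 0.695, 0.667); φ = arcsin(p_z) ≈ 41.84°, λ = atan2(p_y, p_x) ≈ 68.92°.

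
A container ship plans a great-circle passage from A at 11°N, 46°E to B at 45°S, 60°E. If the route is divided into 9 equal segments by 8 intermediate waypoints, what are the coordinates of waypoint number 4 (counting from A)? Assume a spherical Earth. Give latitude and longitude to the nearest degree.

≈ 14°S, 51°E

Convert each endpoint to a unit vector on the sphere (x = cos φ cos λ, y = cos φ sin λ, z = sin φ).
The central angle between the endpoints is δ = arccos(p₁·p₂) ≈ 1.002 rad (57.4°).
Interpolate at f = 4/9 with slerp weights a = sin((1−f)δ)/sin δ ≈ 0.627, b = sin(fδ)/sin δ ≈ 0.511.
p = a·p₁ + b·p₂ ≈ (0.608, 0.756, -0.242); φ = arcsin(p_z) ≈ -14.00°, λ = atan2(p_y, p_x) ≈ 51.17°.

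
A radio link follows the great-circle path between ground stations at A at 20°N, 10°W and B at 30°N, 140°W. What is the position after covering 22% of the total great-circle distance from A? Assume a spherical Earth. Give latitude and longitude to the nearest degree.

≈ 36°N, 31°W

Convert each endpoint to a unit vector on the sphere (x = cos φ cos λ, y = cos φ sin λ, z = sin φ).
The central angle between the endpoints is δ = arccos(p₁·p₂) ≈ 1.931 rad (110.6°).
Interpolate at f = 0.22 with slerp weights a = sin((1−f)δ)/sin δ ≈ 1.066, b = sin(fδ)/sin δ ≈ 0.440.
p = a·p₁ + b·p₂ ≈ (0.695, -0.419, 0.585); φ = arcsin(p_z) ≈ 35.79°, λ = atan2(p_y, p_x) ≈ -31.10°.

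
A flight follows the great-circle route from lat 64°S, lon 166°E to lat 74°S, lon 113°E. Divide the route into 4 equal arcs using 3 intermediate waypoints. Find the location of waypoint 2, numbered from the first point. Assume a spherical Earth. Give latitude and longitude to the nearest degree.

≈ lat 71°S, lon 146°E

From cos δ = sin φ₁ sin φ₂ + cos φ₁ cos φ₂ cos Δλ, the central angle is δ ≈ 0.358 rad (20.5°).
Interpolate at f = 2/4 with slerp weights a = sin((1−f)δ)/sin δ ≈ 0.508, b = sin(fδ)/sin δ ≈ 0.508.
p = a·p₁ + b·p₂ ≈ (-0.271, 0.183, -0.945); φ = arcsin(p_z) ≈ -70.93°, λ = atan2(p_y, p_x) ≈ 145.98°.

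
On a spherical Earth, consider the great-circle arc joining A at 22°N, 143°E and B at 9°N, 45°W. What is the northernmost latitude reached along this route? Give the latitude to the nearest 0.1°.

The great circle lies in the plane with unit normal n̂ = (p₁ × p₂)/|p₁ × p₂|.
Here n̂_z ≈ +0.241; the vertex latitude is φ_max = arccos|n̂_z| ≈ 76.1°.
Check via Clairaut: cos φ_max = |cos φ₁| · sin C = cos(22.0°)·sin(15.0°) ≈ 0.241, again giving ≈ 76.1°.

≈ 76.1°N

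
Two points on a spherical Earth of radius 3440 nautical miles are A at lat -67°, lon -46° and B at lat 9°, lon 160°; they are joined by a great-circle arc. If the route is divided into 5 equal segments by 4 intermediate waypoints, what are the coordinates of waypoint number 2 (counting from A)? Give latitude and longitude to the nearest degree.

Write both endpoints as unit vectors p₁, p₂ with components (cos φ cos λ, cos φ sin λ, sin φ).
The central angle between the endpoints is δ = arccos(p₁·p₂) ≈ 2.084 rad (119.4°).
Interpolate at f = 2/5 with slerp weights a = sin((1−f)δ)/sin δ ≈ 1.089, b = sin(fδ)/sin δ ≈ 0.850.
p = a·p₁ + b·p₂ ≈ (-0.493, -0.019, -0.870); φ = arcsin(p_z) ≈ -60.44°, λ = atan2(p_y, p_x) ≈ -177.78°.

≈ lat -60°, lon -178°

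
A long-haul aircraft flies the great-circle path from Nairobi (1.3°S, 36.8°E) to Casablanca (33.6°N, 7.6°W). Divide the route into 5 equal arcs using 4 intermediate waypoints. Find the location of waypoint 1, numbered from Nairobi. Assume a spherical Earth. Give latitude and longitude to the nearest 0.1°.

The haversine formula gives a central angle δ ≈ 0.949 rad (54.4°) between the endpoints.
Interpolate at f = 1/5 with slerp weights a = sin((1−f)δ)/sin δ ≈ 0.847, b = sin(fδ)/sin δ ≈ 0.232.
p = a·p₁ + b·p₂ ≈ (0.870, 0.482, 0.109); φ = arcsin(p_z) ≈ 6.27°, λ = atan2(p_y, p_x) ≈ 28.98°.

≈ 6.3°N, 29.0°E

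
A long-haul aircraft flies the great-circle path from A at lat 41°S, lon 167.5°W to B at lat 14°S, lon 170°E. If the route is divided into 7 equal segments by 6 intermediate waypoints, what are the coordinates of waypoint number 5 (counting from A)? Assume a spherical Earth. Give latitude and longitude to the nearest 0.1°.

Write both endpoints as unit vectors p₁, p₂ with components (cos φ cos λ, cos φ sin λ, sin φ).
The central angle between the endpoints is δ = arccos(p₁·p₂) ≈ 0.582 rad (33.4°).
Interpolate at f = 5/7 with slerp weights a = sin((1−f)δ)/sin δ ≈ 0.301, b = sin(fδ)/sin δ ≈ 0.735.
p = a·p₁ + b·p₂ ≈ (-0.924, 0.075, -0.375); φ = arcsin(p_z) ≈ -22.04°, λ = atan2(p_y, p_x) ≈ 175.38°.

≈ lat 22.0°S, lon 175.4°E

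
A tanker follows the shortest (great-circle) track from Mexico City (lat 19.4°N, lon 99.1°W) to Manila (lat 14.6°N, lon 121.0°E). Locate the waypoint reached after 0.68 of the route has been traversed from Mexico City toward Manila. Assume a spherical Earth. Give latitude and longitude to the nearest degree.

≈ lat 37°N, lon 160°E

Write both endpoints as unit vectors p₁, p₂ with components (cos φ cos λ, cos φ sin λ, sin φ).
The central angle between the endpoints is δ = arccos(p₁·p₂) ≈ 2.233 rad (127.9°).
Interpolate at f = 0.68 with slerp weights a = sin((1−f)δ)/sin δ ≈ 0.830, b = sin(fδ)/sin δ ≈ 1.266.
p = a·p₁ + b·p₂ ≈ (-0.755, 0.277, 0.595); φ = arcsin(p_z) ≈ 36.51°, λ = atan2(p_y, p_x) ≈ 159.88°.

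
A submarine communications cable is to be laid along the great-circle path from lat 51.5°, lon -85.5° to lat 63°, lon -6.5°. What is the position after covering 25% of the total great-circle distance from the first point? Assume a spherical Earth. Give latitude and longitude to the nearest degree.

≈ lat 58°, lon -72°

Convert each endpoint to a unit vector on the sphere (x = cos φ cos λ, y = cos φ sin λ, z = sin φ).
The central angle between the endpoints is δ = arccos(p₁·p₂) ≈ 0.721 rad (41.3°).
Interpolate at f = 0.25 with slerp weights a = sin((1−f)δ)/sin δ ≈ 0.780, b = sin(fδ)/sin δ ≈ 0.272.
p = a·p₁ + b·p₂ ≈ (0.161, -0.498, 0.852); φ = arcsin(p_z) ≈ 58.46°, λ = atan2(p_y, p_x) ≈ -72.12°.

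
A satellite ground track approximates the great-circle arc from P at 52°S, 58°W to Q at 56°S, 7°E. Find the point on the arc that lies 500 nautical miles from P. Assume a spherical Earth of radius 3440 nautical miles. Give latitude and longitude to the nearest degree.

The haversine formula gives a central angle δ ≈ 0.646 rad (37.0°) between the endpoints. The total great-circle distance is δ·R ≈ 0.646 × 3440 ≈ 2221 nmi, so the target fraction is f = 500/2221 ≈ 0.225.
Interpolate at f ≈ 0.225 with slerp weights a = sin((1−f)δ)/sin δ ≈ 0.797, b = sin(fδ)/sin δ ≈ 0.241.
p = a·p₁ + b·p₂ ≈ (0.394, -0.400, -0.828); φ = arcsin(p_z) ≈ -55.87°, λ = atan2(p_y, p_x) ≈ -45.44°.

≈ 56°S, 45°W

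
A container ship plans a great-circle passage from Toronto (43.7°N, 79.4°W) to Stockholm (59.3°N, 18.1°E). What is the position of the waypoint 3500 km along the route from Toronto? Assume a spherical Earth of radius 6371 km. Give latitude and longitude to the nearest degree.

Write both endpoints as unit vectors p₁, p₂ with components (cos φ cos λ, cos φ sin λ, sin φ).
The central angle between the endpoints is δ = arccos(p₁·p₂) ≈ 0.993 rad (56.9°). The total great-circle distance is δ·R ≈ 0.993 × 6371 ≈ 6329 km, so the target fraction is f = 3500/6329 ≈ 0.553.
Interpolate at f ≈ 0.553 with slerp weights a = sin((1−f)δ)/sin δ ≈ 0.513, b = sin(fδ)/sin δ ≈ 0.623.
p = a·p₁ + b·p₂ ≈ (0.371, -0.265, 0.890); φ = arcsin(p_z) ≈ 62.88°, λ = atan2(p_y, p_x) ≈ -35.62°.

≈ (63°N, 36°W)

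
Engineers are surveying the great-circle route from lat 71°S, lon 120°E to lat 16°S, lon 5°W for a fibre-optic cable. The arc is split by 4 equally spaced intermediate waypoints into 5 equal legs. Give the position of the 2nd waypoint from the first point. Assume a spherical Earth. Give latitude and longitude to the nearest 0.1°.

From cos δ = sin φ₁ sin φ₂ + cos φ₁ cos φ₂ cos Δλ, the central angle is δ ≈ 1.490 rad (85.3°).
Interpolate at f = 2/5 with slerp weights a = sin((1−f)δ)/sin δ ≈ 0.782, b = sin(fδ)/sin δ ≈ 0.563.
p = a·p₁ + b·p₂ ≈ (0.412, 0.173, -0.895); φ = arcsin(p_z) ≈ -63.46°, λ = atan2(p_y, p_x) ≈ 22.82°.

≈ lat 63.5°S, lon 22.8°E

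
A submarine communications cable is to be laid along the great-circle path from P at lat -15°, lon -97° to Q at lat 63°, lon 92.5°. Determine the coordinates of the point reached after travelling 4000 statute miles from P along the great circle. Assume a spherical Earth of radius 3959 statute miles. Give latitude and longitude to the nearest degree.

Write both endpoints as unit vectors p₁, p₂ with components (cos φ cos λ, cos φ sin λ, sin φ).
The central angle between the endpoints is δ = arccos(p₁·p₂) ≈ 2.296 rad (131.5°). The total great-circle distance is δ·R ≈ 2.296 × 3959 ≈ 9089 mi, so the target fraction is f = 4000/9089 ≈ 0.440.
Interpolate at f ≈ 0.440 with slerp weights a = sin((1−f)δ)/sin δ ≈ 1.282, b = sin(fδ)/sin δ ≈ 1.132.
p = a·p₁ + b·p₂ ≈ (-0.173, -0.716, 0.676); φ = arcsin(p_z) ≈ 42.57°, λ = atan2(p_y, p_x) ≈ -103.61°.

≈ lat 43°, lon -104°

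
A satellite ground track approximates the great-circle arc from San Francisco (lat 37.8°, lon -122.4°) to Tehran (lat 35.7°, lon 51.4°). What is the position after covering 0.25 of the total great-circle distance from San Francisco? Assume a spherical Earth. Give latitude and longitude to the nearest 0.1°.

≈ lat 64.2°, lon -117.0°

The haversine formula gives a central angle δ ≈ 1.855 rad (106.3°) between the endpoints.
Interpolate at f = 0.25 with slerp weights a = sin((1−f)δ)/sin δ ≈ 1.025, b = sin(fδ)/sin δ ≈ 0.466.
p = a·p₁ + b·p₂ ≈ (-0.198, -0.388, 0.900); φ = arcsin(p_z) ≈ 64.17°, λ = atan2(p_y, p_x) ≈ -117.02°.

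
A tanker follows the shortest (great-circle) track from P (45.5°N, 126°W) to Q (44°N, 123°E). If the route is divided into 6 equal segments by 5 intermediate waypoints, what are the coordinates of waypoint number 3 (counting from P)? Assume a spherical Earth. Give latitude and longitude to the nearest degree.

≈ (60°N, 177°E)

The haversine formula gives a central angle δ ≈ 1.251 rad (71.7°) between the endpoints.
Interpolate at f = 3/6 with slerp weights a = sin((1−f)δ)/sin δ ≈ 0.617, b = sin(fδ)/sin δ ≈ 0.617.
p = a·p₁ + b·p₂ ≈ (-0.496, 0.022, 0.868); φ = arcsin(p_z) ≈ 60.25°, λ = atan2(p_y, p_x) ≈ 177.42°.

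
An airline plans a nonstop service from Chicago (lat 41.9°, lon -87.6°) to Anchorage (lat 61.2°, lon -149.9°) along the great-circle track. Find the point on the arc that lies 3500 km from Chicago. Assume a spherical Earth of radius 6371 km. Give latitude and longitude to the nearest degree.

≈ lat 60°, lon -130°

Convert each endpoint to a unit vector on the sphere (x = cos φ cos λ, y = cos φ sin λ, z = sin φ).
The central angle between the endpoints is δ = arccos(p₁·p₂) ≈ 0.720 rad (41.2°). The total great-circle distance is δ·R ≈ 0.720 × 6371 ≈ 4586 km, so the target fraction is f = 3500/4586 ≈ 0.763.
Interpolate at f ≈ 0.763 with slerp weights a = sin((1−f)δ)/sin δ ≈ 0.257, b = sin(fδ)/sin δ ≈ 0.792.
p = a·p₁ + b·p₂ ≈ (-0.322, -0.383, 0.866); φ = arcsin(p_z) ≈ 59.99°, λ = atan2(p_y, p_x) ≈ -130.08°.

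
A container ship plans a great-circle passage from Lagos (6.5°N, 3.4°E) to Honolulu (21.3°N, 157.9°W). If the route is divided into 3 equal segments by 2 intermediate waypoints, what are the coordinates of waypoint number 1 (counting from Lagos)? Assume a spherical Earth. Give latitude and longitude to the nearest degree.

Convert each endpoint to a unit vector on the sphere (x = cos φ cos λ, y = cos φ sin λ, z = sin φ).
The central angle between the endpoints is δ = arccos(p₁·p₂) ≈ 2.560 rad (146.7°).
Interpolate at f = 1/3 with slerp weights a = sin((1−f)δ)/sin δ ≈ 1.804, b = sin(fδ)/sin δ ≈ 1.372.
p = a·p₁ + b·p₂ ≈ (0.605, -0.375, 0.703); φ = arcsin(p_z) ≈ 44.64°, λ = atan2(p_y, p_x) ≈ -31.77°.

≈ (45°N, 32°W)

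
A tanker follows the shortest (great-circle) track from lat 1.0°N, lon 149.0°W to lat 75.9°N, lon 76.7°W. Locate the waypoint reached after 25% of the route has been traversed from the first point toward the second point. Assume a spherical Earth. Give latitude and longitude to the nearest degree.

≈ lat 22°N, lon 144°W

Write both endpoints as unit vectors p₁, p₂ with components (cos φ cos λ, cos φ sin λ, sin φ).
The central angle between the endpoints is δ = arccos(p₁·p₂) ≈ 1.480 rad (84.8°).
Interpolate at f = 0.25 with slerp weights a = sin((1−f)δ)/sin δ ≈ 0.899, b = sin(fδ)/sin δ ≈ 0.363.
p = a·p₁ + b·p₂ ≈ (-0.750, -0.549, 0.368); φ = arcsin(p_z) ≈ 21.58°, λ = atan2(p_y, p_x) ≈ -143.80°.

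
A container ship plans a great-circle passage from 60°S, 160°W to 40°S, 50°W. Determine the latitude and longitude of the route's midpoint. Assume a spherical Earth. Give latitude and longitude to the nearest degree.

The haversine formula gives a central angle δ ≈ 1.131 rad (64.8°) between the endpoints.
Interpolate at f = 1/2 with slerp weights a = sin((1−f)δ)/sin δ ≈ 0.592, b = sin(fδ)/sin δ ≈ 0.592.
p = a·p₁ + b·p₂ ≈ (0.013, -0.449, -0.894); φ = arcsin(p_z) ≈ -63.32°, λ = atan2(p_y, p_x) ≈ -88.30°.

≈ 63°S, 88°W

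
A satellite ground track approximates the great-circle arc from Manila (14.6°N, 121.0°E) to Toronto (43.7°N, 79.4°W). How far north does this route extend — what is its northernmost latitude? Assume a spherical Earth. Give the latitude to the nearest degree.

≈ 74°N

The great circle lies in the plane with unit normal n̂ = (p₁ × p₂)/|p₁ × p₂|.
Here n̂_z ≈ +0.278; the vertex latitude is φ_max = arccos|n̂_z| ≈ 73.8°.
Check via Clairaut: cos φ_max = |cos φ₁| · sin C = cos(14.6°)·sin(16.7°) ≈ 0.278, again giving ≈ 73.8°.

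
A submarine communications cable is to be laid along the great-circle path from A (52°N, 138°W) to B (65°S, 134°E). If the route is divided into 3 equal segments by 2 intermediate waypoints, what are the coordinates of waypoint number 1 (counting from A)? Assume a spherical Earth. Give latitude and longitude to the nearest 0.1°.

Convert each endpoint to a unit vector on the sphere (x = cos φ cos λ, y = cos φ sin λ, z = sin φ).
The central angle between the endpoints is δ = arccos(p₁·p₂) ≈ 2.353 rad (134.8°).
Interpolate at f = 1/3 with slerp weights a = sin((1−f)δ)/sin δ ≈ 1.410, b = sin(fδ)/sin δ ≈ 0.996.
p = a·p₁ + b·p₂ ≈ (-0.938, -0.278, 0.208); φ = arcsin(p_z) ≈ 12.03°, λ = atan2(p_y, p_x) ≈ -163.48°.

≈ (12.0°N, 163.5°W)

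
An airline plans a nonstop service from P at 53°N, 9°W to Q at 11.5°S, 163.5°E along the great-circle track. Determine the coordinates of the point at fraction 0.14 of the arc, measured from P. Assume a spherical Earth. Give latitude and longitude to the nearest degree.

≈ 72°N, 3°E

From cos δ = sin φ₁ sin φ₂ + cos φ₁ cos φ₂ cos Δλ, the central angle is δ ≈ 2.410 rad (138.1°).
Interpolate at f = 0.14 with slerp weights a = sin((1−f)δ)/sin δ ≈ 1.312, b = sin(fδ)/sin δ ≈ 0.495.
p = a·p₁ + b·p₂ ≈ (0.315, 0.014, 0.949); φ = arcsin(p_z) ≈ 71.65°, λ = atan2(p_y, p_x) ≈ 2.61°.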